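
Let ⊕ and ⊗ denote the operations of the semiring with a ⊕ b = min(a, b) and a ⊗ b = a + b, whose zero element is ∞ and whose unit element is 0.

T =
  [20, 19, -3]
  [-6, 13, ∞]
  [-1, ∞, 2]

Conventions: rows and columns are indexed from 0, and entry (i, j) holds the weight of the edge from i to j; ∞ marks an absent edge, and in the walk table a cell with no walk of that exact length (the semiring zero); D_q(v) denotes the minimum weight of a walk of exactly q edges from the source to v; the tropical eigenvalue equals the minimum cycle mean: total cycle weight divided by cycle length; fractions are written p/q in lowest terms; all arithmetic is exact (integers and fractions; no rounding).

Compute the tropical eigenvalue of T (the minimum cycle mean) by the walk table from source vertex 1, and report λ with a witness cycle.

q=0: [∞, 0, ∞]
q=1: [-6, 13, ∞]
q=2: [7, 13, -9]
q=3: [-10, 26, -7]
Optimal cycle mean attained by: cycle 0->2->0, total (-3) + (-1), length 2.
Answer: λ = -2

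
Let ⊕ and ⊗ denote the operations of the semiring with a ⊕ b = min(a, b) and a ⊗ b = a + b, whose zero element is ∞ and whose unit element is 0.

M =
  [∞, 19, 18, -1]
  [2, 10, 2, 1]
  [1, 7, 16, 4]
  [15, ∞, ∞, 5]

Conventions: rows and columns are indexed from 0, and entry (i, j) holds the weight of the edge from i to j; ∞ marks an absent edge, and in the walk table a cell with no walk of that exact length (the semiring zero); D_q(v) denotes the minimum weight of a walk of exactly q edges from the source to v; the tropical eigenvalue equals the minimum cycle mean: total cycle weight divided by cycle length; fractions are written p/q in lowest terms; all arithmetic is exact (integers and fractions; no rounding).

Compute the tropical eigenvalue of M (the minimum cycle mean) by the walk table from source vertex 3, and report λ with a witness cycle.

q=0: [∞, ∞, ∞, 0]
q=1: [15, ∞, ∞, 5]
q=2: [20, 34, 33, 10]
q=3: [25, 39, 36, 15]
q=4: [30, 43, 41, 20]
Optimal cycle mean attained by: cycle 1->2->1, total 2 + 7, length 2.
Answer: λ = 9/2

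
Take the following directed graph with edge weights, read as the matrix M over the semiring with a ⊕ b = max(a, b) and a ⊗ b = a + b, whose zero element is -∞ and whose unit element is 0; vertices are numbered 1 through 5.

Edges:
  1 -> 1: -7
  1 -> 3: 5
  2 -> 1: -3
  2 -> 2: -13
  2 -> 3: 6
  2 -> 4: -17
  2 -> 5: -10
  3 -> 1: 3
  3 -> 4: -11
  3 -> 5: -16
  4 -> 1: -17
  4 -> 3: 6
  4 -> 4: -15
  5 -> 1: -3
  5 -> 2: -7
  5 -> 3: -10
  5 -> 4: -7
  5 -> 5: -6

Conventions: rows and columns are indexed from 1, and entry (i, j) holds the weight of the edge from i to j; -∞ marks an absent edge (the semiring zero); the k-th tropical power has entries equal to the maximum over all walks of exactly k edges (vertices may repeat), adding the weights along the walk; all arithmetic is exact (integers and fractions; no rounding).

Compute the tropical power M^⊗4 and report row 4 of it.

M^⊗2:
  [8, -∞, -2, -6, -11]
  [9, -17, 2, -5, -10]
  [-4, -23, 8, -23, -22]
  [9, -∞, -9, -5, -10]
  [-7, -13, 2, -13, -12]
M^⊗3:
  [1, -18, 13, -13, -17]
  [5, -17, 14, -9, -14]
  [11, -29, 1, -3, -8]
  [2, -17, 14, -17, -16]
  [5, -19, -2, -9, -14]
M^⊗4:
  [16, -24, 6, 2, -3]
  [17, -21, 10, 3, -2]
  [4, -15, 16, -10, -14]
  [17, -23, 7, 3, -2]
  [1, -21, 10, -13, -18]
Answer: row 4 of M^⊗4 = [17, -23, 7, 3, -2]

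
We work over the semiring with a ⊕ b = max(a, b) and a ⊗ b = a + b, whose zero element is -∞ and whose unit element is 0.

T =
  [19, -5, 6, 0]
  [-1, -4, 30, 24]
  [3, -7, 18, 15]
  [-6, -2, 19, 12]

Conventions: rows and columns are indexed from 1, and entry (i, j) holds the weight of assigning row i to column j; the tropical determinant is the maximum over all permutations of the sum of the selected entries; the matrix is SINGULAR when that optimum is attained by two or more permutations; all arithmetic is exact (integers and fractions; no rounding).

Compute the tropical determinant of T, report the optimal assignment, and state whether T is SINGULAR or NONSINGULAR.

σ = (1, 2, 3, 4): 19 + (-4) + 18 + 12 = 45
σ = (1, 2, 4, 3): 19 + (-4) + 15 + 19 = 49
σ = (1, 3, 2, 4): 19 + 30 + (-7) + 12 = 54
σ = (1, 3, 4, 2): 19 + 30 + 15 + (-2) = 62
σ = (1, 4, 2, 3): 19 + 24 + (-7) + 19 = 55
σ = (1, 4, 3, 2): 19 + 24 + 18 + (-2) = 59
σ = (2, 1, 3, 4): (-5) + (-1) + 18 + 12 = 24
σ = (2, 1, 4, 3): (-5) + (-1) + 15 + 19 = 28
σ = (2, 3, 1, 4): (-5) + 30 + 3 + 12 = 40
σ = (2, 3, 4, 1): (-5) + 30 + 15 + (-6) = 34
σ = (2, 4, 1, 3): (-5) + 24 + 3 + 19 = 41
σ = (2, 4, 3, 1): (-5) + 24 + 18 + (-6) = 31
σ = (3, 1, 2, 4): 6 + (-1) + (-7) + 12 = 10
σ = (3, 1, 4, 2): 6 + (-1) + 15 + (-2) = 18
σ = (3, 2, 1, 4): 6 + (-4) + 3 + 12 = 17
σ = (3, 2, 4, 1): 6 + (-4) + 15 + (-6) = 11
σ = (3, 4, 1, 2): 6 + 24 + 3 + (-2) = 31
σ = (3, 4, 2, 1): 6 + 24 + (-7) + (-6) = 17
σ = (4, 1, 2, 3): 0 + (-1) + (-7) + 19 = 11
σ = (4, 1, 3, 2): 0 + (-1) + 18 + (-2) = 15
σ = (4, 2, 1, 3): 0 + (-4) + 3 + 19 = 18
σ = (4, 2, 3, 1): 0 + (-4) + 18 + (-6) = 8
σ = (4, 3, 1, 2): 0 + 30 + 3 + (-2) = 31
σ = (4, 3, 2, 1): 0 + 30 + (-7) + (-6) = 17
Optimal value attained by: σ = (1, 3, 4, 2).
Answer: det⊕(T) = 62; verdict: NONSINGULAR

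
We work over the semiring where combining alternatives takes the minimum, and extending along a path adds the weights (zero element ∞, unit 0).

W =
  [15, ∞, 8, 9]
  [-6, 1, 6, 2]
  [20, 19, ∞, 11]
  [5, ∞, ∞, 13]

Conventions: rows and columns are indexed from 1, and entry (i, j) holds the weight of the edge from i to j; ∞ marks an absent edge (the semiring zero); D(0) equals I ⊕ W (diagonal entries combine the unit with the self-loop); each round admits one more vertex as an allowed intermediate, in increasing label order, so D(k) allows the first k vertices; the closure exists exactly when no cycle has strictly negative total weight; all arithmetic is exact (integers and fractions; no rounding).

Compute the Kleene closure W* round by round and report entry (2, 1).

D(0):
  [0, ∞, 8, 9]
  [-6, 0, 6, 2]
  [20, 19, 0, 11]
  [5, ∞, ∞, 0]
D(1):
  [0, ∞, 8, 9]
  [-6, 0, 2, 2]
  [20, 19, 0, 11]
  [5, ∞, 13, 0]
D(2):
  [0, ∞, 8, 9]
  [-6, 0, 2, 2]
  [13, 19, 0, 11]
  [5, ∞, 13, 0]
D(3):
  [0, 27, 8, 9]
  [-6, 0, 2, 2]
  [13, 19, 0, 11]
  [5, 32, 13, 0]
D(4):
  [0, 27, 8, 9]
  [-6, 0, 2, 2]
  [13, 19, 0, 11]
  [5, 32, 13, 0]
Answer: W*[2][1] = -6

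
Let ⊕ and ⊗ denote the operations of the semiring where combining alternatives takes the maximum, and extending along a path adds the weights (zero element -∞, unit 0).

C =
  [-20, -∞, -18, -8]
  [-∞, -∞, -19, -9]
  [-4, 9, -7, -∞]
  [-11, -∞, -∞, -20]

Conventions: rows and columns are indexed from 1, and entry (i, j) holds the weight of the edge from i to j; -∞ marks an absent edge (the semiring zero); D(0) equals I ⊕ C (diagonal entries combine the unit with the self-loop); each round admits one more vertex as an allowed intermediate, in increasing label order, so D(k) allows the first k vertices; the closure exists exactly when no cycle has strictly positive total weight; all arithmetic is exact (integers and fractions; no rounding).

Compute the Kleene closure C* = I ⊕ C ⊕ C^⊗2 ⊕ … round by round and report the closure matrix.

D(0):
  [0, -∞, -18, -8]
  [-∞, 0, -19, -9]
  [-4, 9, 0, -∞]
  [-11, -∞, -∞, 0]
D(1):
  [0, -∞, -18, -8]
  [-∞, 0, -19, -9]
  [-4, 9, 0, -12]
  [-11, -∞, -29, 0]
D(2):
  [0, -∞, -18, -8]
  [-∞, 0, -19, -9]
  [-4, 9, 0, 0]
  [-11, -∞, -29, 0]
D(3):
  [0, -9, -18, -8]
  [-23, 0, -19, -9]
  [-4, 9, 0, 0]
  [-11, -20, -29, 0]
D(4):
  [0, -9, -18, -8]
  [-20, 0, -19, -9]
  [-4, 9, 0, 0]
  [-11, -20, -29, 0]
Answer: C* = [[0, -9, -18, -8], [-20, 0, -19, -9], [-4, 9, 0, 0], [-11, -20, -29, 0]]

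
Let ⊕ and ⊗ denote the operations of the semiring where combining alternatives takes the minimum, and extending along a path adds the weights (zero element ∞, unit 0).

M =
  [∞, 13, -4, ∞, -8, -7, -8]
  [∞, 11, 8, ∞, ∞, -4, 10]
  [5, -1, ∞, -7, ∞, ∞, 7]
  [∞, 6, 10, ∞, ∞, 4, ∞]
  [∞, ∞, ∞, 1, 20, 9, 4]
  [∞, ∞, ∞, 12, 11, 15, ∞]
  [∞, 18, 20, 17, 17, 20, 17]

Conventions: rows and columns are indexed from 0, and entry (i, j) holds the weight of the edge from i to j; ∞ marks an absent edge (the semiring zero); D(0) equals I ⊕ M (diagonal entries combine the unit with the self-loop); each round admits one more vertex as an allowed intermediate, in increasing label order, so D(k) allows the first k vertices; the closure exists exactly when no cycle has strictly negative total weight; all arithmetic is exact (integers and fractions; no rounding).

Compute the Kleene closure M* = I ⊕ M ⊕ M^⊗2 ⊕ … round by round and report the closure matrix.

D(0):
  [0, 13, -4, ∞, -8, -7, -8]
  [∞, 0, 8, ∞, ∞, -4, 10]
  [5, -1, 0, -7, ∞, ∞, 7]
  [∞, 6, 10, 0, ∞, 4, ∞]
  [∞, ∞, ∞, 1, 0, 9, 4]
  [∞, ∞, ∞, 12, 11, 0, ∞]
  [∞, 18, 20, 17, 17, 20, 0]
D(1):
  [0, 13, -4, ∞, -8, -7, -8]
  [∞, 0, 8, ∞, ∞, -4, 10]
  [5, -1, 0, -7, -3, -2, -3]
  [∞, 6, 10, 0, ∞, 4, ∞]
  [∞, ∞, ∞, 1, 0, 9, 4]
  [∞, ∞, ∞, 12, 11, 0, ∞]
  [∞, 18, 20, 17, 17, 20, 0]
D(2):
  [0, 13, -4, ∞, -8, -7, -8]
  [∞, 0, 8, ∞, ∞, -4, 10]
  [5, -1, 0, -7, -3, -5, -3]
  [∞, 6, 10, 0, ∞, 2, 16]
  [∞, ∞, ∞, 1, 0, 9, 4]
  [∞, ∞, ∞, 12, 11, 0, ∞]
  [∞, 18, 20, 17, 17, 14, 0]
D(3):
  [0, -5, -4, -11, -8, -9, -8]
  [13, 0, 8, 1, 5, -4, 5]
  [5, -1, 0, -7, -3, -5, -3]
  [15, 6, 10, 0, 7, 2, 7]
  [∞, ∞, ∞, 1, 0, 9, 4]
  [∞, ∞, ∞, 12, 11, 0, ∞]
  [25, 18, 20, 13, 17, 14, 0]
D(4):
  [0, -5, -4, -11, -8, -9, -8]
  [13, 0, 8, 1, 5, -4, 5]
  [5, -1, 0, -7, -3, -5, -3]
  [15, 6, 10, 0, 7, 2, 7]
  [16, 7, 11, 1, 0, 3, 4]
  [27, 18, 22, 12, 11, 0, 19]
  [25, 18, 20, 13, 17, 14, 0]
D(5):
  [0, -5, -4, -11, -8, -9, -8]
  [13, 0, 8, 1, 5, -4, 5]
  [5, -1, 0, -7, -3, -5, -3]
  [15, 6, 10, 0, 7, 2, 7]
  [16, 7, 11, 1, 0, 3, 4]
  [27, 18, 22, 12, 11, 0, 15]
  [25, 18, 20, 13, 17, 14, 0]
D(6):
  [0, -5, -4, -11, -8, -9, -8]
  [13, 0, 8, 1, 5, -4, 5]
  [5, -1, 0, -7, -3, -5, -3]
  [15, 6, 10, 0, 7, 2, 7]
  [16, 7, 11, 1, 0, 3, 4]
  [27, 18, 22, 12, 11, 0, 15]
  [25, 18, 20, 13, 17, 14, 0]
D(7):
  [0, -5, -4, -11, -8, -9, -8]
  [13, 0, 8, 1, 5, -4, 5]
  [5, -1, 0, -7, -3, -5, -3]
  [15, 6, 10, 0, 7, 2, 7]
  [16, 7, 11, 1, 0, 3, 4]
  [27, 18, 22, 12, 11, 0, 15]
  [25, 18, 20, 13, 17, 14, 0]
Answer: M* = [[0, -5, -4, -11, -8, -9, -8], [13, 0, 8, 1, 5, -4, 5], [5, -1, 0, -7, -3, -5, -3], [15, 6, 10, 0, 7, 2, 7], [16, 7, 11, 1, 0, 3, 4], [27, 18, 22, 12, 11, 0, 15], [25, 18, 20, 13, 17, 14, 0]]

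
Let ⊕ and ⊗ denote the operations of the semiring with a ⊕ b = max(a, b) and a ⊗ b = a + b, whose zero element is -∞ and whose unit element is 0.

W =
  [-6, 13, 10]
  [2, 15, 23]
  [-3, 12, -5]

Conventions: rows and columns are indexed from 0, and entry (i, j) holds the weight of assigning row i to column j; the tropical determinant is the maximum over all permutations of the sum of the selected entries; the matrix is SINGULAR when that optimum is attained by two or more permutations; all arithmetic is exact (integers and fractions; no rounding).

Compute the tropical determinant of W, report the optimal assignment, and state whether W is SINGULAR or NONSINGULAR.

σ = (0, 1, 2): (-6) + 15 + (-5) = 4
σ = (0, 2, 1): (-6) + 23 + 12 = 29
σ = (1, 0, 2): 13 + 2 + (-5) = 10
σ = (1, 2, 0): 13 + 23 + (-3) = 33
σ = (2, 0, 1): 10 + 2 + 12 = 24
σ = (2, 1, 0): 10 + 15 + (-3) = 22
Optimal value attained by: σ = (1, 2, 0).
Answer: det⊕(W) = 33; verdict: NONSINGULAR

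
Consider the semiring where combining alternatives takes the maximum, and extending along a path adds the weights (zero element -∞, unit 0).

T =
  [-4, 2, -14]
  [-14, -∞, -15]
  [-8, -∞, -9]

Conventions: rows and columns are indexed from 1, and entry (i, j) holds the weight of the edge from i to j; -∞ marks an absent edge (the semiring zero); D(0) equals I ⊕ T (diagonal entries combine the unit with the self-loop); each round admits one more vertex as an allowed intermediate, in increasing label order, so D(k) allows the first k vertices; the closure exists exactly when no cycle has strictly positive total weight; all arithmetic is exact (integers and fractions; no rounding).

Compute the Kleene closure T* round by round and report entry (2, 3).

D(0):
  [0, 2, -14]
  [-14, 0, -15]
  [-8, -∞, 0]
D(1):
  [0, 2, -14]
  [-14, 0, -15]
  [-8, -6, 0]
D(2):
  [0, 2, -13]
  [-14, 0, -15]
  [-8, -6, 0]
D(3):
  [0, 2, -13]
  [-14, 0, -15]
  [-8, -6, 0]
Answer: T*[2][3] = -15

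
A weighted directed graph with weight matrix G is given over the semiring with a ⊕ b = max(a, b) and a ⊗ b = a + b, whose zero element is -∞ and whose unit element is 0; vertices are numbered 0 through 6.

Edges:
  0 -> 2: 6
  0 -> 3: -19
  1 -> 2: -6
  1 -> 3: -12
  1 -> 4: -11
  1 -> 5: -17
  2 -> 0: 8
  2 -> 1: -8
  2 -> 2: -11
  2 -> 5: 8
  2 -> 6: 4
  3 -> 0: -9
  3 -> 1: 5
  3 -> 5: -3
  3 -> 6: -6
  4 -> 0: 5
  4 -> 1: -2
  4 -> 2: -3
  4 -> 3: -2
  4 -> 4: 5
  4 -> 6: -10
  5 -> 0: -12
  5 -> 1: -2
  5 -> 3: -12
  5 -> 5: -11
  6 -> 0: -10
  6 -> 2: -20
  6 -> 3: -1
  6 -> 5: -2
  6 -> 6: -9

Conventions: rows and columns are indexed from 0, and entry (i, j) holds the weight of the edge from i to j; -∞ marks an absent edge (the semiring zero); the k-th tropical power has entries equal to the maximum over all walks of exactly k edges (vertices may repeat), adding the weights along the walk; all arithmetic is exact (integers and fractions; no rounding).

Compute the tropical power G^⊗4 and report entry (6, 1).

G^⊗2:
  [14, -2, -5, -∞, -∞, 14, 10]
  [2, -7, -14, -13, -6, 2, -2]
  [-3, 6, 14, 3, -19, 2, -5]
  [-15, -5, -1, -7, -6, -8, -15]
  [10, 3, 11, 3, 10, 5, 1]
  [-21, -7, -6, -14, -13, -15, -18]
  [-10, 4, -4, -10, -∞, -4, -7]
G^⊗3:
  [3, 12, 20, 9, -13, 8, 1]
  [-1, 0, 8, -3, -1, -4, -10]
  [22, 8, 3, -6, -5, 22, 18]
  [7, -2, -9, -8, -1, 7, 3]
  [19, 8, 16, 8, 15, 19, 15]
  [2, -9, -13, -15, -8, 2, -2]
  [4, -5, -2, -8, -7, 4, 0]
G^⊗4:
  [28, 14, 9, 0, 1, 28, 24]
  [16, 2, 5, -3, 4, 16, 12]
  [11, 20, 28, 17, 0, 16, 9]
  [4, 5, 13, 2, 4, 1, -5]
  [24, 17, 25, 14, 20, 24, 20]
  [-3, 0, 8, -3, -3, -4, -9]
  [6, 2, 10, -1, -2, 6, 2]
Key observation: the optimum is the walk 6->0->2->5->1, with weight (-10) + 6 + 8 + (-2) = 2.
Optimal value attained by: walk 6->0->2->5->1.
Answer: (G^⊗4)[6][1] = 2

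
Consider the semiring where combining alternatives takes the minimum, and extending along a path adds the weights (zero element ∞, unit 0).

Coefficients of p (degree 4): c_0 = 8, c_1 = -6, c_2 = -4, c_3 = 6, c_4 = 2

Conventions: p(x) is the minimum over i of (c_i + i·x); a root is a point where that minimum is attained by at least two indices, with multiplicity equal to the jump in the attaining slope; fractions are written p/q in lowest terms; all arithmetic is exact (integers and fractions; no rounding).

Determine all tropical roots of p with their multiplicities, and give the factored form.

hull edge (i=0, c=8) to (i=1, c=-6): slope -14, span 1
hull edge (i=1, c=-6) to (i=2, c=-4): slope 2, span 1
hull edge (i=2, c=-4) to (i=4, c=2): slope 3, span 2
Factored form: p(x) = 2 ⊗ (x ⊕ (-3)) ⊗ (x ⊕ (-3)) ⊗ (x ⊕ (-2)) ⊗ (x ⊕ 14)
Answer: roots = -3 (mult 2), -2 (mult 1), 14 (mult 1)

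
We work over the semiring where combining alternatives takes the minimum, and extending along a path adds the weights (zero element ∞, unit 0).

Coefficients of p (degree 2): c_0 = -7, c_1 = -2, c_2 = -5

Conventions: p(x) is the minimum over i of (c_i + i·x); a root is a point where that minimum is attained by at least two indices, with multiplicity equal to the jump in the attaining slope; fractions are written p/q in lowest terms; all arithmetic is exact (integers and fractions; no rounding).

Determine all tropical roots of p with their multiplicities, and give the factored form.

hull edge (i=0, c=-7) to (i=2, c=-5): slope 1, span 2
Factored form: p(x) = -5 ⊗ (x ⊕ (-1)) ⊗ (x ⊕ (-1))
Answer: roots = -1 (mult 2)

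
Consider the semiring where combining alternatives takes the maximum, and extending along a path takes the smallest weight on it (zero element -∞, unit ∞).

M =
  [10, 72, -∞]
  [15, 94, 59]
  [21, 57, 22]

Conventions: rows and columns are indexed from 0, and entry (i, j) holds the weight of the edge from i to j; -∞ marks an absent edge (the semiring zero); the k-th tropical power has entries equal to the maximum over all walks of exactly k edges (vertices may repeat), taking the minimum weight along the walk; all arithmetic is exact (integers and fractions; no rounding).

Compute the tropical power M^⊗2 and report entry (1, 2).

M^⊗2:
  [15, 72, 59]
  [21, 94, 59]
  [21, 57, 57]
Key observation: the optimum is the walk 1->1->2, with weight 94 min 59 = 59.
Optimal value attained by: walk 1->1->2.
Answer: (M^⊗2)[1][2] = 59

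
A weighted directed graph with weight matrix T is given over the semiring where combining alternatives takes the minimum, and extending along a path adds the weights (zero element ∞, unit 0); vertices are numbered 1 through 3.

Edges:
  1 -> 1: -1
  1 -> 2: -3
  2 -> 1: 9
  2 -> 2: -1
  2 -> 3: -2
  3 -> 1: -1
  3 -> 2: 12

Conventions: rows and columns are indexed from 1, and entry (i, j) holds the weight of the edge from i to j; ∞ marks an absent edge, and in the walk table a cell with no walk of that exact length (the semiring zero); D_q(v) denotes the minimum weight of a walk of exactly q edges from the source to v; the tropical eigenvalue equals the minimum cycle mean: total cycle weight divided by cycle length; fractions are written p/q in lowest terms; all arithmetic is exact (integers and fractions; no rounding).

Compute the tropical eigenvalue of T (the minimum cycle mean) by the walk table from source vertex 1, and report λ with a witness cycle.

q=0: [0, ∞, ∞]
q=1: [-1, -3, ∞]
q=2: [-2, -4, -5]
q=3: [-6, -5, -6]
Optimal cycle mean attained by: cycle 1->2->3->1, total (-3) + (-2) + (-1), length 3.
Answer: λ = -2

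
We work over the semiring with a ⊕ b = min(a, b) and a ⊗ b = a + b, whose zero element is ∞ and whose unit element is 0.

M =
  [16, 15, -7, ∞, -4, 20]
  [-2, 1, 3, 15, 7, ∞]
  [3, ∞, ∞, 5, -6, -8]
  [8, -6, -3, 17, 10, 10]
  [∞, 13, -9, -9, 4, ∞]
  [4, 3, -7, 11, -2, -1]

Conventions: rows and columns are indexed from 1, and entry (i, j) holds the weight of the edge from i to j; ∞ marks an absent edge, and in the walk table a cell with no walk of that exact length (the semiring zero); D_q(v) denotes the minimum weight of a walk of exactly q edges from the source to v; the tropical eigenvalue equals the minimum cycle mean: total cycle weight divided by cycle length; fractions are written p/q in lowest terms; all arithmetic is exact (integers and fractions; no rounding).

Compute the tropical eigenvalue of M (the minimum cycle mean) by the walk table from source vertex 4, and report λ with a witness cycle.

q=0: [∞, ∞, ∞, 0, ∞, ∞]
q=1: [8, -6, -3, 17, 10, 10]
q=2: [-8, -5, -3, 1, -9, -11]
q=3: [-7, -8, -18, -18, -13, -12]
q=4: [-15, -24, -22, -22, -24, -26]
q=5: [-26, -28, -33, -33, -28, -30]
q=6: [-30, -39, -37, -37, -39, -41]
Optimal cycle mean attained by: cycle 3->5->3, total (-6) + (-9), length 2.
Answer: λ = -15/2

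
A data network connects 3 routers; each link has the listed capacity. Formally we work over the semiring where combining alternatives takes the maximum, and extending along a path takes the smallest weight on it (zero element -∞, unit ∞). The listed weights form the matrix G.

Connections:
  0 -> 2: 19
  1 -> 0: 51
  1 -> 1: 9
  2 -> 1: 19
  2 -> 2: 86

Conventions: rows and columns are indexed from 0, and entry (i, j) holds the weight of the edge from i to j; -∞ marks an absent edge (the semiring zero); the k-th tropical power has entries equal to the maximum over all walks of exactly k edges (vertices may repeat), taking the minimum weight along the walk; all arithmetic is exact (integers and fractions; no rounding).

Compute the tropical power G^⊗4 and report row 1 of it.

G^⊗2:
  [-∞, 19, 19]
  [9, 9, 19]
  [19, 19, 86]
G^⊗3:
  [19, 19, 19]
  [9, 19, 19]
  [19, 19, 86]
G^⊗4:
  [19, 19, 19]
  [19, 19, 19]
  [19, 19, 86]
Answer: row 1 of G^⊗4 = [19, 19, 19]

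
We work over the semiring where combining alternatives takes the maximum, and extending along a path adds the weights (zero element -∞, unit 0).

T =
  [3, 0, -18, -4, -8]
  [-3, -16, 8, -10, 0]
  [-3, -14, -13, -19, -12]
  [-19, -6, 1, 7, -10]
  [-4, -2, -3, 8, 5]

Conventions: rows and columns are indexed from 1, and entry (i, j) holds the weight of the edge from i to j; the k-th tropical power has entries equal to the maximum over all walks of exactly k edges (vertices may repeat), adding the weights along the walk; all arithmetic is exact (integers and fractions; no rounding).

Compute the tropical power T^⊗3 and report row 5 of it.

T^⊗2:
  [6, 3, 8, 3, 0]
  [5, -2, -3, 8, 5]
  [0, -3, -6, -4, -7]
  [-2, 1, 8, 14, -3]
  [1, 3, 9, 15, 10]
T^⊗3:
  [9, 6, 11, 10, 5]
  [8, 5, 9, 15, 10]
  [3, 0, 5, 3, -2]
  [5, 8, 15, 21, 4]
  [6, 9, 16, 22, 15]
Answer: row 5 of T^⊗3 = [6, 9, 16, 22, 15]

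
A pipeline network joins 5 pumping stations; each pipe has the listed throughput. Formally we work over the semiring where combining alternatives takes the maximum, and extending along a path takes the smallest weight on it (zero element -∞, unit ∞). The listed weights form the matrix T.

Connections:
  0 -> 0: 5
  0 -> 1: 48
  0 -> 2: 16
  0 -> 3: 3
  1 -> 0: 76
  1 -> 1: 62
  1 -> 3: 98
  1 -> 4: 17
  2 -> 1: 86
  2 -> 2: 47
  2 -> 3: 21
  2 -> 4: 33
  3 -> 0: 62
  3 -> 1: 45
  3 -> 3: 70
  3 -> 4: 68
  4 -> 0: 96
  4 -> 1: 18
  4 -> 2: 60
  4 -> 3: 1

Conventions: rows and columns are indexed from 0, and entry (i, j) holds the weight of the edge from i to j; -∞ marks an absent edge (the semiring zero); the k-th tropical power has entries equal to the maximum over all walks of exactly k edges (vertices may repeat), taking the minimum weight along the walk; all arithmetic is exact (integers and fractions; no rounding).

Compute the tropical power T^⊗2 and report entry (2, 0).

T^⊗2:
  [48, 48, 16, 48, 17]
  [62, 62, 17, 70, 68]
  [76, 62, 47, 86, 33]
  [68, 48, 60, 70, 68]
  [18, 60, 47, 21, 33]
Key observation: the optimum is the walk 2->1->0, with weight 86 min 76 = 76.
Optimal value attained by: walk 2->1->0.
Answer: (T^⊗2)[2][0] = 76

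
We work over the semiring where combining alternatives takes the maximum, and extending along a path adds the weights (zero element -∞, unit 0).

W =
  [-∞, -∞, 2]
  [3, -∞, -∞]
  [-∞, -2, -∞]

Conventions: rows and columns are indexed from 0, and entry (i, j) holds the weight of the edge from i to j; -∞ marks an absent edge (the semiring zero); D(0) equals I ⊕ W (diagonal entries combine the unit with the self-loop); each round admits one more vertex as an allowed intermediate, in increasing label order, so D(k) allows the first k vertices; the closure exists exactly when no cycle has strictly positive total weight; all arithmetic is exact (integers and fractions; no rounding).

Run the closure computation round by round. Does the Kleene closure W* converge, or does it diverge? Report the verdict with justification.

D(0):
  [0, -∞, 2]
  [3, 0, -∞]
  [-∞, -2, 0]
D(1):
  [0, -∞, 2]
  [3, 0, 5]
  [-∞, -2, 0]
Detection: at round 2, diagonal entry (2, 2) turns strictly positive.
Key observation: the cycle 2->1->0->2 has total weight (-2) + 3 + 2, which is strictly positive.
Answer: DIVERGES — positive cycle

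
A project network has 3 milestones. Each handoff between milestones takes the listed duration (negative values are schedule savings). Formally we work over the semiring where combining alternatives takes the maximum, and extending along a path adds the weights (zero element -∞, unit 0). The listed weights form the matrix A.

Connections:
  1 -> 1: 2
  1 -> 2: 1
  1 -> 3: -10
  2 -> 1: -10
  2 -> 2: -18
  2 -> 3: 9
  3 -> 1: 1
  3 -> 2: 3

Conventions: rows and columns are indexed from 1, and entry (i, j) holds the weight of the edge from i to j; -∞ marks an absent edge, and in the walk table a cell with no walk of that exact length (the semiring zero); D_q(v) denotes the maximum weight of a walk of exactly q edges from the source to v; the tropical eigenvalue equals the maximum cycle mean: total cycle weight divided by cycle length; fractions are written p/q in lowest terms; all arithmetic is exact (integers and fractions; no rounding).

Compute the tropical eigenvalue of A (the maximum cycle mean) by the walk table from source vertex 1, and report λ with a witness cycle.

q=0: [0, -∞, -∞]
q=1: [2, 1, -10]
q=2: [4, 3, 10]
q=3: [11, 13, 12]
Optimal cycle mean attained by: cycle 2->3->2, total 9 + 3, length 2.
Answer: λ = 6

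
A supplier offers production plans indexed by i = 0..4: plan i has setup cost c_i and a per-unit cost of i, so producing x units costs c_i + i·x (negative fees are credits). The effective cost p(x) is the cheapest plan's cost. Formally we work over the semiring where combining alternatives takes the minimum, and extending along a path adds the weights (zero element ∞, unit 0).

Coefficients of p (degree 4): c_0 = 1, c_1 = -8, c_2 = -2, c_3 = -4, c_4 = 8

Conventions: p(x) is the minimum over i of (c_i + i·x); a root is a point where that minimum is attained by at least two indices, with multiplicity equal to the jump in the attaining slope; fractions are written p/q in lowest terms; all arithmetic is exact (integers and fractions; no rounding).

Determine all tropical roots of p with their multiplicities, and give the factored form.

hull edge (i=0, c=1) to (i=1, c=-8): slope -9, span 1
hull edge (i=1, c=-8) to (i=3, c=-4): slope 2, span 2
hull edge (i=3, c=-4) to (i=4, c=8): slope 12, span 1
Factored form: p(x) = 8 ⊗ (x ⊕ (-12)) ⊗ (x ⊕ (-2)) ⊗ (x ⊕ (-2)) ⊗ (x ⊕ 9)
Answer: roots = -12 (mult 1), -2 (mult 2), 9 (mult 1)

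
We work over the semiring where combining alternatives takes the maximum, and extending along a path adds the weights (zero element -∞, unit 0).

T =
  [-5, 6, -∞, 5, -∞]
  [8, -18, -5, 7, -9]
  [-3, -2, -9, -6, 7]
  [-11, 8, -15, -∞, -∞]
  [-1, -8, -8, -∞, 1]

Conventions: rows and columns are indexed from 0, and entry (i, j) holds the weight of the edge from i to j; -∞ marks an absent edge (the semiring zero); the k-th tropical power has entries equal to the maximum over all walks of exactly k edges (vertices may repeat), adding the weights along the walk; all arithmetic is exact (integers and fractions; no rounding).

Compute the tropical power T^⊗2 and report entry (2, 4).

T^⊗2:
  [14, 13, 1, 13, -3]
  [3, 15, -8, 13, 2]
  [6, 3, -1, 5, 8]
  [16, -5, 3, 15, -1]
  [0, 5, -7, 4, 2]
Key observation: the optimum is the walk 2->4->4, with weight 7 + 1 = 8.
Optimal value attained by: walk 2->4->4.
Answer: (T^⊗2)[2][4] = 8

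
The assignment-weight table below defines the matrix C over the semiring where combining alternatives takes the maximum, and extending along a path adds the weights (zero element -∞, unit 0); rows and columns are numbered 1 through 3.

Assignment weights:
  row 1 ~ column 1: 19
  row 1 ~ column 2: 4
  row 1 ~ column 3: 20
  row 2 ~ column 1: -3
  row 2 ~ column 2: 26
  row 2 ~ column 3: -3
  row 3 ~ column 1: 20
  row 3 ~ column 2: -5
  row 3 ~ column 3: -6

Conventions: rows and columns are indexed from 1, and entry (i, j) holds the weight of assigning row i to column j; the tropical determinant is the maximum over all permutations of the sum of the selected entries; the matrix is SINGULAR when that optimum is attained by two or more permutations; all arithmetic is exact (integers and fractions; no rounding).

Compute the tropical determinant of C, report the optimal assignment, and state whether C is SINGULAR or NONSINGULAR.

σ = (1, 2, 3): 19 + 26 + (-6) = 39
σ = (1, 3, 2): 19 + (-3) + (-5) = 11
σ = (2, 1, 3): 4 + (-3) + (-6) = -5
σ = (2, 3, 1): 4 + (-3) + 20 = 21
σ = (3, 1, 2): 20 + (-3) + (-5) = 12
σ = (3, 2, 1): 20 + 26 + 20 = 66
Optimal value attained by: σ = (3, 2, 1).
Answer: det⊕(C) = 66; verdict: NONSINGULAR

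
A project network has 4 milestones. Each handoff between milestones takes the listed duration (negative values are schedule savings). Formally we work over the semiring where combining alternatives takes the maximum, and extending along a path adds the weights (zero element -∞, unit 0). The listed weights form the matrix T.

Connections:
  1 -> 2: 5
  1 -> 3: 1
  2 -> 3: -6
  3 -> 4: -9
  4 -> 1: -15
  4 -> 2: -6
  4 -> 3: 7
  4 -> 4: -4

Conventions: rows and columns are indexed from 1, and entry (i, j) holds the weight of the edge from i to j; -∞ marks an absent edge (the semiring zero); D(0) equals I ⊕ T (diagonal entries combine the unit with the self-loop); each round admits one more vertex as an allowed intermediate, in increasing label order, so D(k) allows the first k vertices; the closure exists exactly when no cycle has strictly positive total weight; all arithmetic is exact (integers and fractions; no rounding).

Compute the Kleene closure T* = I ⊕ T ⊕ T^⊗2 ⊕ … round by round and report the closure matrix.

D(0):
  [0, 5, 1, -∞]
  [-∞, 0, -6, -∞]
  [-∞, -∞, 0, -9]
  [-15, -6, 7, 0]
D(1):
  [0, 5, 1, -∞]
  [-∞, 0, -6, -∞]
  [-∞, -∞, 0, -9]
  [-15, -6, 7, 0]
D(2):
  [0, 5, 1, -∞]
  [-∞, 0, -6, -∞]
  [-∞, -∞, 0, -9]
  [-15, -6, 7, 0]
D(3):
  [0, 5, 1, -8]
  [-∞, 0, -6, -15]
  [-∞, -∞, 0, -9]
  [-15, -6, 7, 0]
D(4):
  [0, 5, 1, -8]
  [-30, 0, -6, -15]
  [-24, -15, 0, -9]
  [-15, -6, 7, 0]
Answer: T* = [[0, 5, 1, -8], [-30, 0, -6, -15], [-24, -15, 0, -9], [-15, -6, 7, 0]]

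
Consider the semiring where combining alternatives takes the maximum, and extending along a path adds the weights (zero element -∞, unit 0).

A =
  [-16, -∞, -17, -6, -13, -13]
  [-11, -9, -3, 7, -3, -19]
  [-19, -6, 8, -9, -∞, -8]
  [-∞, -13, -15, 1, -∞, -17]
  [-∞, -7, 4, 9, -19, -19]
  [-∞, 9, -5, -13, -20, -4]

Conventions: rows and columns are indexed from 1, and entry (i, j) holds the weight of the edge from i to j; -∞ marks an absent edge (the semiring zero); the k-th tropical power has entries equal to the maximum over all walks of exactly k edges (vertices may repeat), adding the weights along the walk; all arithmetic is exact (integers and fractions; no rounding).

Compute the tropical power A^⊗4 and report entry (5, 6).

A^⊗2:
  [-32, -4, -9, -4, -29, -17]
  [-20, -6, 5, 8, -12, -10]
  [-11, 2, 16, 1, -9, 0]
  [-24, -8, -7, 2, -16, -16]
  [-15, -2, 12, 10, -10, -4]
  [-2, 5, 6, 16, 6, -8]
A^⊗3:
  [-15, -8, -1, 3, -7, -17]
  [-14, -1, 13, 9, -9, -3]
  [-3, 10, 24, 9, -1, 8]
  [-19, -7, 1, 3, -11, -15]
  [-7, 6, 20, 11, -5, 4]
  [-6, 3, 14, 17, 2, -1]
A^⊗4:
  [-19, -7, 7, 4, -11, -9]
  [-6, 7, 21, 10, -4, 5]
  [5, 18, 32, 17, 7, 16]
  [-18, -5, 9, 4, -10, -7]
  [1, 14, 28, 13, 3, 12]
  [-5, 8, 22, 18, 0, 6]
Key observation: the optimum is the walk 5->3->3->3->6, with weight 4 + 8 + 8 + (-8) = 12.
Optimal value attained by: walk 5->3->3->3->6.
Answer: (A^⊗4)[5][6] = 12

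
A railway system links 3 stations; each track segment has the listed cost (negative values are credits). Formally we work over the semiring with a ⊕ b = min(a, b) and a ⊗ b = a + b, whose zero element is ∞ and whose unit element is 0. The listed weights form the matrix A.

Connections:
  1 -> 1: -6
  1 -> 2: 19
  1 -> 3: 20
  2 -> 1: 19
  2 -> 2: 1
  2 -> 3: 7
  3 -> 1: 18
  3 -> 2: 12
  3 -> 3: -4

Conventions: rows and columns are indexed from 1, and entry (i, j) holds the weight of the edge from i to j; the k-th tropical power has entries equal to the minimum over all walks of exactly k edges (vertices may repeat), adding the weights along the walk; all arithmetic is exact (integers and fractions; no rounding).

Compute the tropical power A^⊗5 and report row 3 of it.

A^⊗2:
  [-12, 13, 14]
  [13, 2, 3]
  [12, 8, -8]
A^⊗3:
  [-18, 7, 8]
  [7, 3, -1]
  [6, 4, -12]
A^⊗4:
  [-24, 1, 2]
  [1, 4, -5]
  [0, 0, -16]
A^⊗5:
  [-30, -5, -4]
  [-5, 5, -9]
  [-6, -4, -20]
Answer: row 3 of A^⊗5 = [-6, -4, -20]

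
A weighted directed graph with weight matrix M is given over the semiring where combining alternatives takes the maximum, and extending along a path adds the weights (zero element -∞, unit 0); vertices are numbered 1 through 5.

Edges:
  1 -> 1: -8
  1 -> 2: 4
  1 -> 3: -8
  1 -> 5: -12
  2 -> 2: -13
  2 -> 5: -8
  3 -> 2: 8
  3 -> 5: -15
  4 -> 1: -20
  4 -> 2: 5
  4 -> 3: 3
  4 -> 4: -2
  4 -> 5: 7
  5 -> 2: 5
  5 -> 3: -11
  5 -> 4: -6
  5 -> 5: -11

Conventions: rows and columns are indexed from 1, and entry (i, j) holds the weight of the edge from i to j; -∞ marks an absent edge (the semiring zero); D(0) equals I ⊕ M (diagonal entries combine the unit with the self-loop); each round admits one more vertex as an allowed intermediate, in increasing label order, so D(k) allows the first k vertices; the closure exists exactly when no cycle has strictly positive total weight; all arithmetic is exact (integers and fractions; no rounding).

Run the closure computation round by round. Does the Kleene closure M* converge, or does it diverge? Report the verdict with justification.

D(0):
  [0, 4, -8, -∞, -12]
  [-∞, 0, -∞, -∞, -8]
  [-∞, 8, 0, -∞, -15]
  [-20, 5, 3, 0, 7]
  [-∞, 5, -11, -6, 0]
D(1):
  [0, 4, -8, -∞, -12]
  [-∞, 0, -∞, -∞, -8]
  [-∞, 8, 0, -∞, -15]
  [-20, 5, 3, 0, 7]
  [-∞, 5, -11, -6, 0]
D(2):
  [0, 4, -8, -∞, -4]
  [-∞, 0, -∞, -∞, -8]
  [-∞, 8, 0, -∞, 0]
  [-20, 5, 3, 0, 7]
  [-∞, 5, -11, -6, 0]
D(3):
  [0, 4, -8, -∞, -4]
  [-∞, 0, -∞, -∞, -8]
  [-∞, 8, 0, -∞, 0]
  [-20, 11, 3, 0, 7]
  [-∞, 5, -11, -6, 0]
Detection: at round 4, diagonal entry (5, 5) turns strictly positive.
Key observation: the cycle 5->4->5 has total weight (-6) + 7, which is strictly positive.
Answer: DIVERGES — positive cycle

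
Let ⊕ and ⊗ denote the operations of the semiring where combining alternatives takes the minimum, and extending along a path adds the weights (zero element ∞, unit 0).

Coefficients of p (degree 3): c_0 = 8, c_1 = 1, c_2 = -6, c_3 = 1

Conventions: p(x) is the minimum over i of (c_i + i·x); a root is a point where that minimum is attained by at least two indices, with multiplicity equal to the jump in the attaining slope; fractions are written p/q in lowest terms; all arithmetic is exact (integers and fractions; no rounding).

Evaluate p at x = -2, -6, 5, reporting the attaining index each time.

p(-2) = min(8+0·(-2)=8, 1+1·(-2)=-1, -6+2·(-2)=-10, 1+3·(-2)=-5) = -10 (attained by i=2)
p(-6) = min(8+0·(-6)=8, 1+1·(-6)=-5, -6+2·(-6)=-18, 1+3·(-6)=-17) = -18 (attained by i=2)
p(5) = min(8+0·5=8, 1+1·5=6, -6+2·5=4, 1+3·5=16) = 4 (attained by i=2)
Answer: p(-2) = -10; p(-6) = -18; p(5) = 4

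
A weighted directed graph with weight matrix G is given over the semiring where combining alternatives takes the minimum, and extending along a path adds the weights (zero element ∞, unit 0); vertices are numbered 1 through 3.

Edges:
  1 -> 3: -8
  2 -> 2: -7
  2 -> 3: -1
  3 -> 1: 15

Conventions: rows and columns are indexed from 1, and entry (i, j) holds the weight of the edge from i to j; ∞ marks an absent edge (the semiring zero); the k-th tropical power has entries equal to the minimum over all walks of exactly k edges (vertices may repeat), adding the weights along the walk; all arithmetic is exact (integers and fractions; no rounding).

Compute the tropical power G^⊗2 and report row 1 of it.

G^⊗2:
  [7, ∞, ∞]
  [14, -14, -8]
  [∞, ∞, 7]
Answer: row 1 of G^⊗2 = [7, ∞, ∞]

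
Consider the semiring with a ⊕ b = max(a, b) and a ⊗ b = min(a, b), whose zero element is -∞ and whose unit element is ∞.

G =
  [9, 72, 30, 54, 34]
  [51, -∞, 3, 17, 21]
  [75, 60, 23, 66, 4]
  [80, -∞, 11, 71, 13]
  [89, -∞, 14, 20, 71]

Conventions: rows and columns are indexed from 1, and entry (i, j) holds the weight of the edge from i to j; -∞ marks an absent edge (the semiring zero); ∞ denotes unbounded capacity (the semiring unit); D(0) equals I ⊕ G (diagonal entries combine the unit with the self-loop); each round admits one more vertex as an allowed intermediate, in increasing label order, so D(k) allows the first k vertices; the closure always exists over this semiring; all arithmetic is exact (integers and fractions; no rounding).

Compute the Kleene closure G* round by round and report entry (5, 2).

D(0):
  [∞, 72, 30, 54, 34]
  [51, ∞, 3, 17, 21]
  [75, 60, ∞, 66, 4]
  [80, -∞, 11, ∞, 13]
  [89, -∞, 14, 20, ∞]
D(1):
  [∞, 72, 30, 54, 34]
  [51, ∞, 30, 51, 34]
  [75, 72, ∞, 66, 34]
  [80, 72, 30, ∞, 34]
  [89, 72, 30, 54, ∞]
D(2):
  [∞, 72, 30, 54, 34]
  [51, ∞, 30, 51, 34]
  [75, 72, ∞, 66, 34]
  [80, 72, 30, ∞, 34]
  [89, 72, 30, 54, ∞]
D(3):
  [∞, 72, 30, 54, 34]
  [51, ∞, 30, 51, 34]
  [75, 72, ∞, 66, 34]
  [80, 72, 30, ∞, 34]
  [89, 72, 30, 54, ∞]
D(4):
  [∞, 72, 30, 54, 34]
  [51, ∞, 30, 51, 34]
  [75, 72, ∞, 66, 34]
  [80, 72, 30, ∞, 34]
  [89, 72, 30, 54, ∞]
D(5):
  [∞, 72, 30, 54, 34]
  [51, ∞, 30, 51, 34]
  [75, 72, ∞, 66, 34]
  [80, 72, 30, ∞, 34]
  [89, 72, 30, 54, ∞]
Answer: G*[5][2] = 72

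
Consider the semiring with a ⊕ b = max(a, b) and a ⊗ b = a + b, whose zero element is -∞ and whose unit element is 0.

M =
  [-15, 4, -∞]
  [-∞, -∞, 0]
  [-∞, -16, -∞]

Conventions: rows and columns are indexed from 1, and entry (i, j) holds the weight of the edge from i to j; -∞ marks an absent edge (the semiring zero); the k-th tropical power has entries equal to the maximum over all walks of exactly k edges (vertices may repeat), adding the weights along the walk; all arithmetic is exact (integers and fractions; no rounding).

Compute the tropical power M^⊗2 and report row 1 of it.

M^⊗2:
  [-30, -11, 4]
  [-∞, -16, -∞]
  [-∞, -∞, -16]
Answer: row 1 of M^⊗2 = [-30, -11, 4]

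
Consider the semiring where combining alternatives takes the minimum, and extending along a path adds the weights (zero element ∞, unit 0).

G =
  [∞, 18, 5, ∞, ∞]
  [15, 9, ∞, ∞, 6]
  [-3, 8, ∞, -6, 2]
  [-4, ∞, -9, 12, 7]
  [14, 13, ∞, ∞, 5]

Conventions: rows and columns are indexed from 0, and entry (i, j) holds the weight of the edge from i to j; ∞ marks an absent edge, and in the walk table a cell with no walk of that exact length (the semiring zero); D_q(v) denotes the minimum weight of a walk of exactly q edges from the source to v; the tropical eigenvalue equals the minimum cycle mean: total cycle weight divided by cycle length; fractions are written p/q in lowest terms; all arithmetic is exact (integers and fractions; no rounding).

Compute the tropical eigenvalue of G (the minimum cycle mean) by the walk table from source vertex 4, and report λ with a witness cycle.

q=0: [∞, ∞, ∞, ∞, 0]
q=1: [14, 13, ∞, ∞, 5]
q=2: [19, 18, 19, ∞, 10]
q=3: [16, 23, 24, 13, 15]
q=4: [9, 28, 4, 18, 20]
q=5: [1, 12, 9, -2, 6]
Optimal cycle mean attained by: cycle 2->3->2, total (-6) + (-9), length 2.
Answer: λ = -15/2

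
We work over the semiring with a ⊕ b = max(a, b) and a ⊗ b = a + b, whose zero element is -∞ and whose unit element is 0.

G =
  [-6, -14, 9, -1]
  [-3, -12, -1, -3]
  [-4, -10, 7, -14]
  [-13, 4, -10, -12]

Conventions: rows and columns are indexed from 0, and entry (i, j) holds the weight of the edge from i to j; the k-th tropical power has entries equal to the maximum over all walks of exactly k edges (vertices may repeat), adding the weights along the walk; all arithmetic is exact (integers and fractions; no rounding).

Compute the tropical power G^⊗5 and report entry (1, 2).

G^⊗2:
  [5, 3, 16, -5]
  [-5, 1, 6, -4]
  [3, -3, 14, -5]
  [1, -8, 3, 1]
G^⊗3:
  [12, 6, 23, 4]
  [2, 0, 13, -2]
  [10, 4, 21, 2]
  [-1, 5, 10, 0]
G^⊗4:
  [19, 13, 30, 11]
  [9, 3, 20, 1]
  [17, 11, 28, 9]
  [6, 4, 17, 2]
G^⊗5:
  [26, 20, 37, 18]
  [16, 10, 27, 8]
  [24, 18, 35, 16]
  [13, 7, 24, 5]
Key observation: the optimum is the walk 1->0->2->2->2->2, with weight (-3) + 9 + 7 + 7 + 7 = 27.
Optimal value attained by: walk 1->0->2->2->2->2.
Answer: (G^⊗5)[1][2] = 27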